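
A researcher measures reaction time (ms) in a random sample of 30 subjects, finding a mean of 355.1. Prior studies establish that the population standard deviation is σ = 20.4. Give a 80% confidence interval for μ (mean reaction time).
(350.33, 359.87)

z-interval (σ known):
z* = 1.282 for 80% confidence

Margin of error = z* · σ/√n = 1.282 · 20.4/√30 = 4.77

CI: (355.1 - 4.77, 355.1 + 4.77) = (350.33, 359.87)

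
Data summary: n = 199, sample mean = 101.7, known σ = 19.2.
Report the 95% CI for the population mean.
(99.03, 104.37)

z-interval (σ known):
z* = 1.960 for 95% confidence

Margin of error = z* · σ/√n = 1.960 · 19.2/√199 = 2.67

CI: (101.7 - 2.67, 101.7 + 2.67) = (99.03, 104.37)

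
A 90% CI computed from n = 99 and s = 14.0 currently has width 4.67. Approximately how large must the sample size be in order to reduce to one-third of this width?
n ≈ 891

CI width ∝ 1/√n
To reduce width by factor 3, need √n to grow by 3 → need 3² = 9 times as many samples.

Current: n = 99, width = 4.67
New: n = 891, width ≈ 1.54

Width reduced by factor of 4.67/1.54 = 3.03.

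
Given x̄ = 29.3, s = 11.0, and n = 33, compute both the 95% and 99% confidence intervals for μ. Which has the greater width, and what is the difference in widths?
99% CI is wider by 2.69

df = 32
95% CI: t* = 2.037, (25.40, 33.20), width = 2 · t* · s/√n = 7.80
99% CI: t* = 2.738, (24.06, 34.54), width = 2 · t* · s/√n = 10.49

The 99% CI is wider by 10.49 - 7.80 = 2.69.
Higher confidence requires a wider interval.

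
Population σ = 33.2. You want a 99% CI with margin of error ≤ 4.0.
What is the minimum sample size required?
n ≥ 458

For margin E ≤ 4.0:
n ≥ (z* · σ / E)²
n ≥ (2.576 · 33.2 / 4.0)²
n ≥ 457.14

Minimum n = 458 (rounding up)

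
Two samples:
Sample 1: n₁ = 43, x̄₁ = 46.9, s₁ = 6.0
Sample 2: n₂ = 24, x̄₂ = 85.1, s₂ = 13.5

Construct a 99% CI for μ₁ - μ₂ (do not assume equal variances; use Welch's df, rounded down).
(-46.22, -30.18)

Difference: x̄₁ - x̄₂ = -38.20
SE = √(s₁²/n₁ + s₂²/n₂) = √(6.0²/43 + 13.5²/24) = 2.9036
df = 28.16 → 28 (Welch–Satterthwaite, rounded down)
t* = 2.763

CI: -38.20 ± 2.763 · 2.9036 = -38.20 ± 8.02 = (-46.22, -30.18)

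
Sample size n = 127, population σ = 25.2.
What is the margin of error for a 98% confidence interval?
Margin of error = 5.20

Margin of error = z* · σ/√n
= 2.326 · 25.2/√127
= 2.326 · 25.2/11.2694
= 5.20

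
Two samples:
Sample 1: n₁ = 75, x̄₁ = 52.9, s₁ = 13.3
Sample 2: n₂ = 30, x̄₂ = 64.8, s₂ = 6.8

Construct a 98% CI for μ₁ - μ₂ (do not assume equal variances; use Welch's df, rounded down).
(-16.57, -7.23)

Difference: x̄₁ - x̄₂ = -11.90
SE = √(s₁²/n₁ + s₂²/n₂) = √(13.3²/75 + 6.8²/30) = 1.9748
df = 96.82 → 96 (Welch–Satterthwaite, rounded down)
t* = 2.366

CI: -11.90 ± 2.366 · 1.9748 = -11.90 ± 4.67 = (-16.57, -7.23)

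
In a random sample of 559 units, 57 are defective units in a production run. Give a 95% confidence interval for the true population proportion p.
(0.077, 0.127)

Proportion CI:
p̂ = 57/559 = 0.10197
SE = √(p̂(1-p̂)/n) = √(0.10197 · 0.89803 / 559) = 0.01280

z* = 1.960
Margin = z* · SE = 1.960 · 0.01280 = 0.0251

CI: 0.10197 ± 0.0251 = (0.077, 0.127)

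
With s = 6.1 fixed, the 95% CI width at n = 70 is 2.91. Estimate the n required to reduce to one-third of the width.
n ≈ 630

CI width ∝ 1/√n
To reduce width by factor 3, need √n to grow by 3 → need 3² = 9 times as many samples.

Current: n = 70, width = 2.91
New: n = 630, width ≈ 0.95

Width reduced by factor of 2.91/0.95 = 3.06.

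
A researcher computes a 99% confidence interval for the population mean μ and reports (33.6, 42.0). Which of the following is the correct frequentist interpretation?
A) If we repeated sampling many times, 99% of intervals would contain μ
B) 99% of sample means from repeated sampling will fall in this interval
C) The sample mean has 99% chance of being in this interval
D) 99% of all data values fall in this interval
A

A) Correct — this is the frequentist long-run coverage interpretation.
B) Wrong — coverage applies to intervals containing μ, not to future x̄ values.
C) Wrong — x̄ is observed and sits in the interval by construction.
D) Wrong — a CI is about the parameter μ, not individual data values.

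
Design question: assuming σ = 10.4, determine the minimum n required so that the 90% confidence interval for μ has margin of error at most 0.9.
n ≥ 362

For margin E ≤ 0.9:
n ≥ (z* · σ / E)²
n ≥ (1.645 · 10.4 / 0.9)²
n ≥ 361.34

Minimum n = 362 (rounding up)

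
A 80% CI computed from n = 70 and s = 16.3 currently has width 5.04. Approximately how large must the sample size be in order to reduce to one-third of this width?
n ≈ 630

CI width ∝ 1/√n
To reduce width by factor 3, need √n to grow by 3 → need 3² = 9 times as many samples.

Current: n = 70, width = 5.04
New: n = 630, width ≈ 1.67

Width reduced by factor of 5.04/1.67 = 3.02.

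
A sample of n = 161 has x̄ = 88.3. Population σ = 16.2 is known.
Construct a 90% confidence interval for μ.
(86.20, 90.40)

z-interval (σ known):
z* = 1.645 for 90% confidence

Margin of error = z* · σ/√n = 1.645 · 16.2/√161 = 2.10

CI: (88.3 - 2.10, 88.3 + 2.10) = (86.20, 90.40)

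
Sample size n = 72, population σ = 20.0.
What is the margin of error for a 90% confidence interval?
Margin of error = 3.88

Margin of error = z* · σ/√n
= 1.645 · 20.0/√72
= 1.645 · 20.0/8.4853
= 3.88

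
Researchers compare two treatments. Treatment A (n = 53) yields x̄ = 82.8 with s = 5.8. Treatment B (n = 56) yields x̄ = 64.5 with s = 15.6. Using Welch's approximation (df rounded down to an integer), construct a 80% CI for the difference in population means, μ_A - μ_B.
(15.41, 21.19)

Difference: x̄₁ - x̄₂ = 18.30
SE = √(s₁²/n₁ + s₂²/n₂) = √(5.8²/53 + 15.6²/56) = 2.2317
df = 70.65 → 70 (Welch–Satterthwaite, rounded down)
t* = 1.294

CI: 18.30 ± 1.294 · 2.2317 = 18.30 ± 2.89 = (15.41, 21.19)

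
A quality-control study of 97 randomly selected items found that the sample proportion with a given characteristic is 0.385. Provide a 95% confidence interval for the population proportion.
(0.288, 0.482)

Proportion CI:
SE = √(p̂(1-p̂)/n) = √(0.385 · 0.615 / 97) = 0.04941

z* = 1.960
Margin = z* · SE = 1.960 · 0.04941 = 0.0968

CI: 0.385 ± 0.0968 = (0.288, 0.482)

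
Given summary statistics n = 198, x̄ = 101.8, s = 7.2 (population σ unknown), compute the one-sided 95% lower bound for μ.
μ ≥ 100.95

Lower bound (one-sided):
t* = 1.653 (one-sided for 95%)
Lower bound = x̄ - t* · s/√n = 101.8 - 1.653 · 7.2/√198 = 100.95

We are 95% confident that μ ≥ 100.95.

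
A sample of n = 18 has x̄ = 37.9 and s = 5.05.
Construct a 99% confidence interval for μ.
(34.45, 41.35)

t-interval (σ unknown):
df = n - 1 = 17
t* = 2.898 for 99% confidence

Margin of error = t* · s/√n = 2.898 · 5.05/√18 = 3.45

CI: (34.45, 41.35)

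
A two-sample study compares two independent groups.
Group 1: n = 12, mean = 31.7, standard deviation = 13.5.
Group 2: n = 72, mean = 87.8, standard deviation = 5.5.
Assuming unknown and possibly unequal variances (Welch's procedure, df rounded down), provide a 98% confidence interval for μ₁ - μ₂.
(-66.84, -45.36)

Difference: x̄₁ - x̄₂ = -56.10
SE = √(s₁²/n₁ + s₂²/n₂) = √(13.5²/12 + 5.5²/72) = 3.9507
df = 11.62 → 11 (Welch–Satterthwaite, rounded down)
t* = 2.718

CI: -56.10 ± 2.718 · 3.9507 = -56.10 ± 10.74 = (-66.84, -45.36)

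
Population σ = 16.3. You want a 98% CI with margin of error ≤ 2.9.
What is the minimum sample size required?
n ≥ 171

For margin E ≤ 2.9:
n ≥ (z* · σ / E)²
n ≥ (2.326 · 16.3 / 2.9)²
n ≥ 170.92

Minimum n = 171 (rounding up)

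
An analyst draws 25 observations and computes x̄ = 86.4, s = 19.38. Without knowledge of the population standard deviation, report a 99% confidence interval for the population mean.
(75.56, 97.24)

t-interval (σ unknown):
df = n - 1 = 24
t* = 2.797 for 99% confidence

Margin of error = t* · s/√n = 2.797 · 19.38/√25 = 10.84

CI: (75.56, 97.24)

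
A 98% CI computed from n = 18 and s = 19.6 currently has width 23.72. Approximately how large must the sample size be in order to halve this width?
n ≈ 72

CI width ∝ 1/√n
To reduce width by factor 2, need √n to grow by 2 → need 2² = 4 times as many samples.

Current: n = 18, width = 23.72
New: n = 72, width ≈ 11.00

Width reduced by factor of 23.72/11.00 = 2.16.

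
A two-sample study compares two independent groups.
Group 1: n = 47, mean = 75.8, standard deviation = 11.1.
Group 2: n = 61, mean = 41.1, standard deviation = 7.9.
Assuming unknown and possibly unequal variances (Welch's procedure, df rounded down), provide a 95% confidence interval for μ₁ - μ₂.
(30.90, 38.50)

Difference: x̄₁ - x̄₂ = 34.70
SE = √(s₁²/n₁ + s₂²/n₂) = √(11.1²/47 + 7.9²/61) = 1.9091
df = 79.62 → 79 (Welch–Satterthwaite, rounded down)
t* = 1.990

CI: 34.70 ± 1.990 · 1.9091 = 34.70 ± 3.80 = (30.90, 38.50)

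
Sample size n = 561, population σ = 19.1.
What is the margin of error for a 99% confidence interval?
Margin of error = 2.08

Margin of error = z* · σ/√n
= 2.576 · 19.1/√561
= 2.576 · 19.1/23.6854
= 2.08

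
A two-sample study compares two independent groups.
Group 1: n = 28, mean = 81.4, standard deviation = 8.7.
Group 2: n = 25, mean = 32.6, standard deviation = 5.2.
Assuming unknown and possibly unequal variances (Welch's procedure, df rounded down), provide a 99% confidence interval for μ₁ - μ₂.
(43.56, 54.04)

Difference: x̄₁ - x̄₂ = 48.80
SE = √(s₁²/n₁ + s₂²/n₂) = √(8.7²/28 + 5.2²/25) = 1.9455
df = 44.85 → 44 (Welch–Satterthwaite, rounded down)
t* = 2.692

CI: 48.80 ± 2.692 · 1.9455 = 48.80 ± 5.24 = (43.56, 54.04)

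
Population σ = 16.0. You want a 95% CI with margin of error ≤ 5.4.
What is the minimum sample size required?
n ≥ 34

For margin E ≤ 5.4:
n ≥ (z* · σ / E)²
n ≥ (1.960 · 16.0 / 5.4)²
n ≥ 33.73

Minimum n = 34 (rounding up)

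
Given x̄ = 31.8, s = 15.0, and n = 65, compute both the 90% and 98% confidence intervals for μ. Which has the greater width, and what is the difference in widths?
98% CI is wider by 2.67

df = 64
90% CI: t* = 1.669, (28.69, 34.91), width = 2 · t* · s/√n = 6.21
98% CI: t* = 2.386, (27.36, 36.24), width = 2 · t* · s/√n = 8.88

The 98% CI is wider by 8.88 - 6.21 = 2.67.
Higher confidence requires a wider interval.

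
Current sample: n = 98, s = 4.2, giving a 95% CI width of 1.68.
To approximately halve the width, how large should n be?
n ≈ 392

CI width ∝ 1/√n
To reduce width by factor 2, need √n to grow by 2 → need 2² = 4 times as many samples.

Current: n = 98, width = 1.68
New: n = 392, width ≈ 0.83

Width reduced by factor of 1.68/0.83 = 2.02.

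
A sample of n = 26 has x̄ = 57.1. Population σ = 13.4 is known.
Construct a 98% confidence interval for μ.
(50.99, 63.21)

z-interval (σ known):
z* = 2.326 for 98% confidence

Margin of error = z* · σ/√n = 2.326 · 13.4/√26 = 6.11

CI: (57.1 - 6.11, 57.1 + 6.11) = (50.99, 63.21)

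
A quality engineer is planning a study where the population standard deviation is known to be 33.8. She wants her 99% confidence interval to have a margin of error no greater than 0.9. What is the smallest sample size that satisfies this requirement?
n ≥ 9360

For margin E ≤ 0.9:
n ≥ (z* · σ / E)²
n ≥ (2.576 · 33.8 / 0.9)²
n ≥ 9359.23

Minimum n = 9360 (rounding up)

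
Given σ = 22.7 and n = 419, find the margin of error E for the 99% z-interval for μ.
Margin of error = 2.86

Margin of error = z* · σ/√n
= 2.576 · 22.7/√419
= 2.576 · 22.7/20.4695
= 2.86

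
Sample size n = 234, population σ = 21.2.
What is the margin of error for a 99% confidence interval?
Margin of error = 3.57

Margin of error = z* · σ/√n
= 2.576 · 21.2/√234
= 2.576 · 21.2/15.2971
= 3.57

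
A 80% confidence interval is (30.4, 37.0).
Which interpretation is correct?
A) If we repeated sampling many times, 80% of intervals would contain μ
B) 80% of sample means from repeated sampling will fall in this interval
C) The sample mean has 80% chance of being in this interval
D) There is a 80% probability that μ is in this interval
A

A) Correct — this is the frequentist long-run coverage interpretation.
B) Wrong — coverage applies to intervals containing μ, not to future x̄ values.
C) Wrong — x̄ is observed and sits in the interval by construction.
D) Wrong — μ is fixed; the randomness lives in the interval, not in μ.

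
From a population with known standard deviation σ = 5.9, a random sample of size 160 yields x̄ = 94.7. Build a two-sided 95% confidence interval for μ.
(93.79, 95.61)

z-interval (σ known):
z* = 1.960 for 95% confidence

Margin of error = z* · σ/√n = 1.960 · 5.9/√160 = 0.91

CI: (94.7 - 0.91, 94.7 + 0.91) = (93.79, 95.61)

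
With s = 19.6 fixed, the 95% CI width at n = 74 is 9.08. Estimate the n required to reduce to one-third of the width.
n ≈ 666

CI width ∝ 1/√n
To reduce width by factor 3, need √n to grow by 3 → need 3² = 9 times as many samples.

Current: n = 74, width = 9.08
New: n = 666, width ≈ 2.98

Width reduced by factor of 9.08/2.98 = 3.05.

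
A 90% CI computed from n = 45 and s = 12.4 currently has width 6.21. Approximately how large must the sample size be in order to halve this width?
n ≈ 180

CI width ∝ 1/√n
To reduce width by factor 2, need √n to grow by 2 → need 2² = 4 times as many samples.

Current: n = 45, width = 6.21
New: n = 180, width ≈ 3.06

Width reduced by factor of 6.21/3.06 = 2.03.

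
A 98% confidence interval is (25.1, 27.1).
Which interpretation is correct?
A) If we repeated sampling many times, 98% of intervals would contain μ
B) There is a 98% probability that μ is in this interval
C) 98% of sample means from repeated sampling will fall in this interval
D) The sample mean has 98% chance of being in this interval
A

A) Correct — this is the frequentist long-run coverage interpretation.
B) Wrong — μ is fixed; the randomness lives in the interval, not in μ.
C) Wrong — coverage applies to intervals containing μ, not to future x̄ values.
D) Wrong — x̄ is observed and sits in the interval by construction.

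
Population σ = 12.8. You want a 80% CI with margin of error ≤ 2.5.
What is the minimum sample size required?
n ≥ 44

For margin E ≤ 2.5:
n ≥ (z* · σ / E)²
n ≥ (1.282 · 12.8 / 2.5)²
n ≥ 43.08

Minimum n = 44 (rounding up)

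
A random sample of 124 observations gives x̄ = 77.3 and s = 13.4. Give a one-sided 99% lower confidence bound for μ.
μ ≥ 74.46

Lower bound (one-sided):
t* = 2.357 (one-sided for 99%)
Lower bound = x̄ - t* · s/√n = 77.3 - 2.357 · 13.4/√124 = 74.46

We are 99% confident that μ ≥ 74.46.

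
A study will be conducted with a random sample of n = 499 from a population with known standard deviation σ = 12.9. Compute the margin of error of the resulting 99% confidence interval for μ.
Margin of error = 1.49

Margin of error = z* · σ/√n
= 2.576 · 12.9/√499
= 2.576 · 12.9/22.3383
= 1.49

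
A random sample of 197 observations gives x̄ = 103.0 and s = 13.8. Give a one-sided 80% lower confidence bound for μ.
μ ≥ 102.17

Lower bound (one-sided):
t* = 0.843 (one-sided for 80%)
Lower bound = x̄ - t* · s/√n = 103.0 - 0.843 · 13.8/√197 = 102.17

We are 80% confident that μ ≥ 102.17.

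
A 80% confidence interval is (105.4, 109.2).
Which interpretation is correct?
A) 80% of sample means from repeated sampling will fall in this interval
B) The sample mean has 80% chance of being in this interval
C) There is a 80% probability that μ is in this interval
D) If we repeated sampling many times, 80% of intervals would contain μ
D

A) Wrong — coverage applies to intervals containing μ, not to future x̄ values.
B) Wrong — x̄ is observed and sits in the interval by construction.
C) Wrong — μ is fixed; the randomness lives in the interval, not in μ.
D) Correct — this is the frequentist long-run coverage interpretation.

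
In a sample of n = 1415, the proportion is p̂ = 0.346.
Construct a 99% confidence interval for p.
(0.313, 0.379)

Proportion CI:
SE = √(p̂(1-p̂)/n) = √(0.346 · 0.654 / 1415) = 0.01265

z* = 2.576
Margin = z* · SE = 2.576 · 0.01265 = 0.0326

CI: 0.346 ± 0.0326 = (0.313, 0.379)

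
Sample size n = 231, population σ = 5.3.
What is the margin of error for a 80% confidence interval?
Margin of error = 0.45

Margin of error = z* · σ/√n
= 1.282 · 5.3/√231
= 1.282 · 5.3/15.1987
= 0.45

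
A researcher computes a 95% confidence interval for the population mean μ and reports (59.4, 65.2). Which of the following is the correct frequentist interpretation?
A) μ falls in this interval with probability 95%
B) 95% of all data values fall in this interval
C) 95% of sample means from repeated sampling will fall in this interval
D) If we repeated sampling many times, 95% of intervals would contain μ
D

A) Wrong — μ is fixed; the randomness lives in the interval, not in μ.
B) Wrong — a CI is about the parameter μ, not individual data values.
C) Wrong — coverage applies to intervals containing μ, not to future x̄ values.
D) Correct — this is the frequentist long-run coverage interpretation.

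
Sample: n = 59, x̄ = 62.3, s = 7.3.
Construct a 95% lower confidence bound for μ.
μ ≥ 60.71

Lower bound (one-sided):
t* = 1.672 (one-sided for 95%)
Lower bound = x̄ - t* · s/√n = 62.3 - 1.672 · 7.3/√59 = 60.71

We are 95% confident that μ ≥ 60.71.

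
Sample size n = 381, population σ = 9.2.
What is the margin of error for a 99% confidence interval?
Margin of error = 1.21

Margin of error = z* · σ/√n
= 2.576 · 9.2/√381
= 2.576 · 9.2/19.5192
= 1.21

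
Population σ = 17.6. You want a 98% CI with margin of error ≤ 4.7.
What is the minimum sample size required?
n ≥ 76

For margin E ≤ 4.7:
n ≥ (z* · σ / E)²
n ≥ (2.326 · 17.6 / 4.7)²
n ≥ 75.87

Minimum n = 76 (rounding up)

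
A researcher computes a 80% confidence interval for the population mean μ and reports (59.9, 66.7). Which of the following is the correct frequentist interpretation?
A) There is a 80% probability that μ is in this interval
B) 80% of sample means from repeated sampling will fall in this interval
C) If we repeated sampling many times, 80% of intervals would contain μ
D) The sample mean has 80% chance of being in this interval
C

A) Wrong — μ is fixed; the randomness lives in the interval, not in μ.
B) Wrong — coverage applies to intervals containing μ, not to future x̄ values.
C) Correct — this is the frequentist long-run coverage interpretation.
D) Wrong — x̄ is observed and sits in the interval by construction.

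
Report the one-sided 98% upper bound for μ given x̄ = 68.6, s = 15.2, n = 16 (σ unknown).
μ ≤ 77.15

Upper bound (one-sided):
t* = 2.249 (one-sided for 98%)
Upper bound = x̄ + t* · s/√n = 68.6 + 2.249 · 15.2/√16 = 77.15

We are 98% confident that μ ≤ 77.15.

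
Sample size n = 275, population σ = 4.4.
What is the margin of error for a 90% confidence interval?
Margin of error = 0.44

Margin of error = z* · σ/√n
= 1.645 · 4.4/√275
= 1.645 · 4.4/16.5831
= 0.44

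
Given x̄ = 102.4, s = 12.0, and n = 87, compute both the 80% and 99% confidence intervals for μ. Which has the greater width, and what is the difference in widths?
99% CI is wider by 3.46

df = 86
80% CI: t* = 1.291, (100.74, 104.06), width = 2 · t* · s/√n = 3.32
99% CI: t* = 2.634, (99.01, 105.79), width = 2 · t* · s/√n = 6.78

The 99% CI is wider by 6.78 - 3.32 = 3.46.
Higher confidence requires a wider interval.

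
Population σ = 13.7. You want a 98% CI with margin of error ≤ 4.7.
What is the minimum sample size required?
n ≥ 46

For margin E ≤ 4.7:
n ≥ (z* · σ / E)²
n ≥ (2.326 · 13.7 / 4.7)²
n ≥ 45.97

Minimum n = 46 (rounding up)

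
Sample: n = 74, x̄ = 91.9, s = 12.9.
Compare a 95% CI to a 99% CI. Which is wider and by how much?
99% CI is wider by 1.95

df = 73
95% CI: t* = 1.993, (88.91, 94.89), width = 2 · t* · s/√n = 5.98
99% CI: t* = 2.645, (87.93, 95.87), width = 2 · t* · s/√n = 7.93

The 99% CI is wider by 7.93 - 5.98 = 1.95.
Higher confidence requires a wider interval.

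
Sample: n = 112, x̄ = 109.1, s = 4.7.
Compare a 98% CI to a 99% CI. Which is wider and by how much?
99% CI is wider by 0.23

df = 111
98% CI: t* = 2.360, (108.05, 110.15), width = 2 · t* · s/√n = 2.10
99% CI: t* = 2.621, (107.94, 110.26), width = 2 · t* · s/√n = 2.33

The 99% CI is wider by 2.33 - 2.10 = 0.23.
Higher confidence requires a wider interval.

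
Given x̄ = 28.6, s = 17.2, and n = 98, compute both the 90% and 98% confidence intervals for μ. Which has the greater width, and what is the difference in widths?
98% CI is wider by 2.45

df = 97
90% CI: t* = 1.661, (25.71, 31.49), width = 2 · t* · s/√n = 5.77
98% CI: t* = 2.365, (24.49, 32.71), width = 2 · t* · s/√n = 8.22

The 98% CI is wider by 8.22 - 5.77 = 2.45.
Higher confidence requires a wider interval.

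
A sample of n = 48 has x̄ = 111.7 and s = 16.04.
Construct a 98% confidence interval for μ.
(106.13, 117.27)

t-interval (σ unknown):
df = n - 1 = 47
t* = 2.408 for 98% confidence

Margin of error = t* · s/√n = 2.408 · 16.04/√48 = 5.57

CI: (106.13, 117.27)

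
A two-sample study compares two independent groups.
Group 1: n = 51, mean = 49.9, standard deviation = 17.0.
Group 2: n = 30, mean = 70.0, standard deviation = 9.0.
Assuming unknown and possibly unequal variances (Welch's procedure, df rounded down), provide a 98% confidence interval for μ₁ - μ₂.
(-26.97, -13.23)

Difference: x̄₁ - x̄₂ = -20.10
SE = √(s₁²/n₁ + s₂²/n₂) = √(17.0²/51 + 9.0²/30) = 2.8925
df = 78.34 → 78 (Welch–Satterthwaite, rounded down)
t* = 2.375

CI: -20.10 ± 2.375 · 2.8925 = -20.10 ± 6.87 = (-26.97, -13.23)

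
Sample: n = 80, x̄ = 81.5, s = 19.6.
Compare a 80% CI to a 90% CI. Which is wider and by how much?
90% CI is wider by 1.63

df = 79
80% CI: t* = 1.292, (78.67, 84.33), width = 2 · t* · s/√n = 5.66
90% CI: t* = 1.664, (77.85, 85.15), width = 2 · t* · s/√n = 7.29

The 90% CI is wider by 7.29 - 5.66 = 1.63.
Higher confidence requires a wider interval.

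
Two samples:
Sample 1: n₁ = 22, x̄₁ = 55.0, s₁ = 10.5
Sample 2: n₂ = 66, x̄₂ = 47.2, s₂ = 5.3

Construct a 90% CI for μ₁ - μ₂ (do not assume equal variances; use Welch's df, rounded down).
(3.81, 11.79)

Difference: x̄₁ - x̄₂ = 7.80
SE = √(s₁²/n₁ + s₂²/n₂) = √(10.5²/22 + 5.3²/66) = 2.3317
df = 24.66 → 24 (Welch–Satterthwaite, rounded down)
t* = 1.711

CI: 7.80 ± 1.711 · 2.3317 = 7.80 ± 3.99 = (3.81, 11.79)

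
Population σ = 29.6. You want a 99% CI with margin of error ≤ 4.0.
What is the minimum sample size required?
n ≥ 364

For margin E ≤ 4.0:
n ≥ (z* · σ / E)²
n ≥ (2.576 · 29.6 / 4.0)²
n ≥ 363.38

Minimum n = 364 (rounding up)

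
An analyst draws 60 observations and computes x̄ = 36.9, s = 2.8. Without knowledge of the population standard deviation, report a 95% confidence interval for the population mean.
(36.18, 37.62)

t-interval (σ unknown):
df = n - 1 = 59
t* = 2.001 for 95% confidence

Margin of error = t* · s/√n = 2.001 · 2.8/√60 = 0.72

CI: (36.18, 37.62)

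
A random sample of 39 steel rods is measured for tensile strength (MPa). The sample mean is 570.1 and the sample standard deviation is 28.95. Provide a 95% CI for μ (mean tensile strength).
(560.72, 579.48)

t-interval (σ unknown):
df = n - 1 = 38
t* = 2.024 for 95% confidence

Margin of error = t* · s/√n = 2.024 · 28.95/√39 = 9.38

CI: (560.72, 579.48)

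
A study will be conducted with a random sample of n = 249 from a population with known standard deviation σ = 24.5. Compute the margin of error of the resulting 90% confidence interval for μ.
Margin of error = 2.55

Margin of error = z* · σ/√n
= 1.645 · 24.5/√249
= 1.645 · 24.5/15.7797
= 2.55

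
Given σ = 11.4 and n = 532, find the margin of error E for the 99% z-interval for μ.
Margin of error = 1.27

Margin of error = z* · σ/√n
= 2.576 · 11.4/√532
= 2.576 · 11.4/23.0651
= 1.27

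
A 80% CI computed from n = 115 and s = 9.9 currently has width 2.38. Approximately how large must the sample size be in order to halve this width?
n ≈ 460

CI width ∝ 1/√n
To reduce width by factor 2, need √n to grow by 2 → need 2² = 4 times as many samples.

Current: n = 115, width = 2.38
New: n = 460, width ≈ 1.18

Width reduced by factor of 2.38/1.18 = 2.02.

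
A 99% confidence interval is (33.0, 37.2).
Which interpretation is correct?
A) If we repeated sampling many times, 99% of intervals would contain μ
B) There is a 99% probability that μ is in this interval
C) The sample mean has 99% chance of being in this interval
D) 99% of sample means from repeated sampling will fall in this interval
A

A) Correct — this is the frequentist long-run coverage interpretation.
B) Wrong — μ is fixed; the randomness lives in the interval, not in μ.
C) Wrong — x̄ is observed and sits in the interval by construction.
D) Wrong — coverage applies to intervals containing μ, not to future x̄ values.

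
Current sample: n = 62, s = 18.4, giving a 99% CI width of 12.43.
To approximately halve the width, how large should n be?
n ≈ 248

CI width ∝ 1/√n
To reduce width by factor 2, need √n to grow by 2 → need 2² = 4 times as many samples.

Current: n = 62, width = 12.43
New: n = 248, width ≈ 6.07

Width reduced by factor of 12.43/6.07 = 2.05.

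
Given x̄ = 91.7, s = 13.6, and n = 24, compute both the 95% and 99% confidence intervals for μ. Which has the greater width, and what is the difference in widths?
99% CI is wider by 4.09

df = 23
95% CI: t* = 2.069, (85.96, 97.44), width = 2 · t* · s/√n = 11.49
99% CI: t* = 2.807, (83.91, 99.49), width = 2 · t* · s/√n = 15.58

The 99% CI is wider by 15.58 - 11.49 = 4.09.
Higher confidence requires a wider interval.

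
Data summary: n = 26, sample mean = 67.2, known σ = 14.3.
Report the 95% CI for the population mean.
(61.70, 72.70)

z-interval (σ known):
z* = 1.960 for 95% confidence

Margin of error = z* · σ/√n = 1.960 · 14.3/√26 = 5.50

CI: (67.2 - 5.50, 67.2 + 5.50) = (61.70, 72.70)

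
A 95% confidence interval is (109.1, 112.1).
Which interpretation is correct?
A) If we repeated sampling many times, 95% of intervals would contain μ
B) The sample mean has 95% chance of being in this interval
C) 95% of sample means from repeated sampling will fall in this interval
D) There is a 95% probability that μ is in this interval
A

A) Correct — this is the frequentist long-run coverage interpretation.
B) Wrong — x̄ is observed and sits in the interval by construction.
C) Wrong — coverage applies to intervals containing μ, not to future x̄ values.
D) Wrong — μ is fixed; the randomness lives in the interval, not in μ.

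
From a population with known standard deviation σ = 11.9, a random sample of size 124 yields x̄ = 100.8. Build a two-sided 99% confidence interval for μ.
(98.05, 103.55)

z-interval (σ known):
z* = 2.576 for 99% confidence

Margin of error = z* · σ/√n = 2.576 · 11.9/√124 = 2.75

CI: (100.8 - 2.75, 100.8 + 2.75) = (98.05, 103.55)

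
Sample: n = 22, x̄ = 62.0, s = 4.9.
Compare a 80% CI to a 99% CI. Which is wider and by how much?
99% CI is wider by 3.15

df = 21
80% CI: t* = 1.323, (60.62, 63.38), width = 2 · t* · s/√n = 2.76
99% CI: t* = 2.831, (59.04, 64.96), width = 2 · t* · s/√n = 5.91

The 99% CI is wider by 5.91 - 2.76 = 3.15.
Higher confidence requires a wider interval.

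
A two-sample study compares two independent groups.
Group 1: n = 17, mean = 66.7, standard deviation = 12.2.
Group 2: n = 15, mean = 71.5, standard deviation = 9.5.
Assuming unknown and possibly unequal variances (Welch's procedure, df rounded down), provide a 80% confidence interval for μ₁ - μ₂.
(-9.84, 0.24)

Difference: x̄₁ - x̄₂ = -4.80
SE = √(s₁²/n₁ + s₂²/n₂) = √(12.2²/17 + 9.5²/15) = 3.8434
df = 29.58 → 29 (Welch–Satterthwaite, rounded down)
t* = 1.311

CI: -4.80 ± 1.311 · 3.8434 = -4.80 ± 5.04 = (-9.84, 0.24)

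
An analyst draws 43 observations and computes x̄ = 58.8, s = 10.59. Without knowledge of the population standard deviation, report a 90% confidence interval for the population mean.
(56.08, 61.52)

t-interval (σ unknown):
df = n - 1 = 42
t* = 1.682 for 90% confidence

Margin of error = t* · s/√n = 1.682 · 10.59/√43 = 2.72

CI: (56.08, 61.52)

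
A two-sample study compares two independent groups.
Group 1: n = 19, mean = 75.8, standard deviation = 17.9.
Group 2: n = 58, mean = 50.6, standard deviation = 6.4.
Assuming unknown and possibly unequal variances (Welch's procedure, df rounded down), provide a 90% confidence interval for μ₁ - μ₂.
(17.95, 32.45)

Difference: x̄₁ - x̄₂ = 25.20
SE = √(s₁²/n₁ + s₂²/n₂) = √(17.9²/19 + 6.4²/58) = 4.1916
df = 19.53 → 19 (Welch–Satterthwaite, rounded down)
t* = 1.729

CI: 25.20 ± 1.729 · 4.1916 = 25.20 ± 7.25 = (17.95, 32.45)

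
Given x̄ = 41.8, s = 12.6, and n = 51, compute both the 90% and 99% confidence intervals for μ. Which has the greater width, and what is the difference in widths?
99% CI is wider by 3.54

df = 50
90% CI: t* = 1.676, (38.84, 44.76), width = 2 · t* · s/√n = 5.91
99% CI: t* = 2.678, (37.08, 46.52), width = 2 · t* · s/√n = 9.45

The 99% CI is wider by 9.45 - 5.91 = 3.54.
Higher confidence requires a wider interval.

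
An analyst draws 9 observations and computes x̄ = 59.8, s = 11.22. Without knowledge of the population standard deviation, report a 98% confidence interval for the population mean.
(48.97, 70.63)

t-interval (σ unknown):
df = n - 1 = 8
t* = 2.896 for 98% confidence

Margin of error = t* · s/√n = 2.896 · 11.22/√9 = 10.83

CI: (48.97, 70.63)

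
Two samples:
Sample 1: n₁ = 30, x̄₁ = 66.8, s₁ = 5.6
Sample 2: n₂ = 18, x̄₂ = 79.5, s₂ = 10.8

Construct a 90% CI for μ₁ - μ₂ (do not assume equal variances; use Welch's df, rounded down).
(-17.41, -7.99)

Difference: x̄₁ - x̄₂ = -12.70
SE = √(s₁²/n₁ + s₂²/n₂) = √(5.6²/30 + 10.8²/18) = 2.7432
df = 22.58 → 22 (Welch–Satterthwaite, rounded down)
t* = 1.717

CI: -12.70 ± 1.717 · 2.7432 = -12.70 ± 4.71 = (-17.41, -7.99)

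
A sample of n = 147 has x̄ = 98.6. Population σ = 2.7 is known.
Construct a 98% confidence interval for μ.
(98.08, 99.12)

z-interval (σ known):
z* = 2.326 for 98% confidence

Margin of error = z* · σ/√n = 2.326 · 2.7/√147 = 0.52

CI: (98.6 - 0.52, 98.6 + 0.52) = (98.08, 99.12)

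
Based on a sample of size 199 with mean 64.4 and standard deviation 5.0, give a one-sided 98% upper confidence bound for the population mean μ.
μ ≤ 65.13

Upper bound (one-sided):
t* = 2.067 (one-sided for 98%)
Upper bound = x̄ + t* · s/√n = 64.4 + 2.067 · 5.0/√199 = 65.13

We are 98% confident that μ ≤ 65.13.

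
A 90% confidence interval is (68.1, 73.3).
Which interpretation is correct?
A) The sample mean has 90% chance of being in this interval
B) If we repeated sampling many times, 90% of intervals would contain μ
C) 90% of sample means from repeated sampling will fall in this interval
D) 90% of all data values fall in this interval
B

A) Wrong — x̄ is observed and sits in the interval by construction.
B) Correct — this is the frequentist long-run coverage interpretation.
C) Wrong — coverage applies to intervals containing μ, not to future x̄ values.
D) Wrong — a CI is about the parameter μ, not individual data values.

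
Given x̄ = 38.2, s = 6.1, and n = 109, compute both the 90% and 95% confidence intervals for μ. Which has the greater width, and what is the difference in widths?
95% CI is wider by 0.38

df = 108
90% CI: t* = 1.659, (37.23, 39.17), width = 2 · t* · s/√n = 1.94
95% CI: t* = 1.982, (37.04, 39.36), width = 2 · t* · s/√n = 2.32

The 95% CI is wider by 2.32 - 1.94 = 0.38.
Higher confidence requires a wider interval.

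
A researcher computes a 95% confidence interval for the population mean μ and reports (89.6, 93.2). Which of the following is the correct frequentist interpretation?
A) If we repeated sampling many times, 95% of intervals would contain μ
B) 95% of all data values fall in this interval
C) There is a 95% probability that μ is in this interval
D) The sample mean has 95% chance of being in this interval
A

A) Correct — this is the frequentist long-run coverage interpretation.
B) Wrong — a CI is about the parameter μ, not individual data values.
C) Wrong — μ is fixed; the randomness lives in the interval, not in μ.
D) Wrong — x̄ is observed and sits in the interval by construction.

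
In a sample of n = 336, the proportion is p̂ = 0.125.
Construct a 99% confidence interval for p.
(0.079, 0.171)

Proportion CI:
SE = √(p̂(1-p̂)/n) = √(0.125 · 0.875 / 336) = 0.01804

z* = 2.576
Margin = z* · SE = 2.576 · 0.01804 = 0.0465

CI: 0.125 ± 0.0465 = (0.079, 0.171)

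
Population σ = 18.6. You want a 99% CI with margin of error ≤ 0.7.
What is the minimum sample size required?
n ≥ 4686

For margin E ≤ 0.7:
n ≥ (z* · σ / E)²
n ≥ (2.576 · 18.6 / 0.7)²
n ≥ 4685.13

Minimum n = 4686 (rounding up)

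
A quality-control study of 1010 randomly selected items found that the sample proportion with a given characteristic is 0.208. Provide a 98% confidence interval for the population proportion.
(0.178, 0.238)

Proportion CI:
SE = √(p̂(1-p̂)/n) = √(0.208 · 0.792 / 1010) = 0.01277

z* = 2.326
Margin = z* · SE = 2.326 · 0.01277 = 0.0297

CI: 0.208 ± 0.0297 = (0.178, 0.238)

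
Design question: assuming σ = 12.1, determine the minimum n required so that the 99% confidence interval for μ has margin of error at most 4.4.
n ≥ 51

For margin E ≤ 4.4:
n ≥ (z* · σ / E)²
n ≥ (2.576 · 12.1 / 4.4)²
n ≥ 50.18

Minimum n = 51 (rounding up)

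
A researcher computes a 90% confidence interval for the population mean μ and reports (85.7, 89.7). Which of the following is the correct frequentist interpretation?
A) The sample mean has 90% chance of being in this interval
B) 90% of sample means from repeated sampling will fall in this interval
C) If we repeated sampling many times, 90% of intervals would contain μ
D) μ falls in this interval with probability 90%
C

A) Wrong — x̄ is observed and sits in the interval by construction.
B) Wrong — coverage applies to intervals containing μ, not to future x̄ values.
C) Correct — this is the frequentist long-run coverage interpretation.
D) Wrong — μ is fixed; the randomness lives in the interval, not in μ.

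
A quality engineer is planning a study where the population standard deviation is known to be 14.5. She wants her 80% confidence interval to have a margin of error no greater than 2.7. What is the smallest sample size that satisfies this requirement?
n ≥ 48

For margin E ≤ 2.7:
n ≥ (z* · σ / E)²
n ≥ (1.282 · 14.5 / 2.7)²
n ≥ 47.40

Minimum n = 48 (rounding up)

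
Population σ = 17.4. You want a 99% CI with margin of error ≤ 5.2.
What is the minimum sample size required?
n ≥ 75

For margin E ≤ 5.2:
n ≥ (z* · σ / E)²
n ≥ (2.576 · 17.4 / 5.2)²
n ≥ 74.30

Minimum n = 75 (rounding up)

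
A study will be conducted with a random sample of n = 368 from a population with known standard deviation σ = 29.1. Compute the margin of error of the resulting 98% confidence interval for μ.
Margin of error = 3.53

Margin of error = z* · σ/√n
= 2.326 · 29.1/√368
= 2.326 · 29.1/19.1833
= 3.53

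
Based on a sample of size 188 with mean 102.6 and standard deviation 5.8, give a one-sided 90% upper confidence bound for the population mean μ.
μ ≤ 103.14

Upper bound (one-sided):
t* = 1.286 (one-sided for 90%)
Upper bound = x̄ + t* · s/√n = 102.6 + 1.286 · 5.8/√188 = 103.14

We are 90% confident that μ ≤ 103.14.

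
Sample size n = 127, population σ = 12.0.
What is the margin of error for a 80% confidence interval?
Margin of error = 1.37

Margin of error = z* · σ/√n
= 1.282 · 12.0/√127
= 1.282 · 12.0/11.2694
= 1.37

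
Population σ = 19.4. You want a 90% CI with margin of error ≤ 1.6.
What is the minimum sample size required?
n ≥ 398

For margin E ≤ 1.6:
n ≥ (z* · σ / E)²
n ≥ (1.645 · 19.4 / 1.6)²
n ≥ 397.83

Minimum n = 398 (rounding up)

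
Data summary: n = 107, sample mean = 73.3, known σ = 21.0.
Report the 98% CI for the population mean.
(68.58, 78.02)

z-interval (σ known):
z* = 2.326 for 98% confidence

Margin of error = z* · σ/√n = 2.326 · 21.0/√107 = 4.72

CI: (73.3 - 4.72, 73.3 + 4.72) = (68.58, 78.02)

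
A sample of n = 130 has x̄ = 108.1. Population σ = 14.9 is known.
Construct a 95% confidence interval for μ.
(105.54, 110.66)

z-interval (σ known):
z* = 1.960 for 95% confidence

Margin of error = z* · σ/√n = 1.960 · 14.9/√130 = 2.56

CI: (108.1 - 2.56, 108.1 + 2.56) = (105.54, 110.66)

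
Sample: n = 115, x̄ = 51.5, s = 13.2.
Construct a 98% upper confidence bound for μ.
μ ≤ 54.06

Upper bound (one-sided):
t* = 2.078 (one-sided for 98%)
Upper bound = x̄ + t* · s/√n = 51.5 + 2.078 · 13.2/√115 = 54.06

We are 98% confident that μ ≤ 54.06.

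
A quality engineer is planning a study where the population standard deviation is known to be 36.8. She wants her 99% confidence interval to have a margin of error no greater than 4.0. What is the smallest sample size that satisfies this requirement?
n ≥ 562

For margin E ≤ 4.0:
n ≥ (z* · σ / E)²
n ≥ (2.576 · 36.8 / 4.0)²
n ≥ 561.65

Minimum n = 562 (rounding up)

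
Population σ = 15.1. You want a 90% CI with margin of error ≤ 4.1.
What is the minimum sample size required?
n ≥ 37

For margin E ≤ 4.1:
n ≥ (z* · σ / E)²
n ≥ (1.645 · 15.1 / 4.1)²
n ≥ 36.70

Minimum n = 37 (rounding up)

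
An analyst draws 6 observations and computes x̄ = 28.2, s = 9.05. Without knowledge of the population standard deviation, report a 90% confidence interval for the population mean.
(20.76, 35.64)

t-interval (σ unknown):
df = n - 1 = 5
t* = 2.015 for 90% confidence

Margin of error = t* · s/√n = 2.015 · 9.05/√6 = 7.44

CI: (20.76, 35.64)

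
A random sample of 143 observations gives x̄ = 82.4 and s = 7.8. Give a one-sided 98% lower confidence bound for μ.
μ ≥ 81.05

Lower bound (one-sided):
t* = 2.073 (one-sided for 98%)
Lower bound = x̄ - t* · s/√n = 82.4 - 2.073 · 7.8/√143 = 81.05

We are 98% confident that μ ≥ 81.05.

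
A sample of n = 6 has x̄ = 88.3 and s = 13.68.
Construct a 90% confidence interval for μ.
(77.05, 99.55)

t-interval (σ unknown):
df = n - 1 = 5
t* = 2.015 for 90% confidence

Margin of error = t* · s/√n = 2.015 · 13.68/√6 = 11.25

CI: (77.05, 99.55)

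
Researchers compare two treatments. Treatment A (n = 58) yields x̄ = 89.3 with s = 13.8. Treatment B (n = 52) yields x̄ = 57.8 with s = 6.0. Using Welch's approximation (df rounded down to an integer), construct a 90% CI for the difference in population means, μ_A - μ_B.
(28.18, 34.82)

Difference: x̄₁ - x̄₂ = 31.50
SE = √(s₁²/n₁ + s₂²/n₂) = √(13.8²/58 + 6.0²/52) = 1.9939
df = 79.61 → 79 (Welch–Satterthwaite, rounded down)
t* = 1.664

CI: 31.50 ± 1.664 · 1.9939 = 31.50 ± 3.32 = (28.18, 34.82)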